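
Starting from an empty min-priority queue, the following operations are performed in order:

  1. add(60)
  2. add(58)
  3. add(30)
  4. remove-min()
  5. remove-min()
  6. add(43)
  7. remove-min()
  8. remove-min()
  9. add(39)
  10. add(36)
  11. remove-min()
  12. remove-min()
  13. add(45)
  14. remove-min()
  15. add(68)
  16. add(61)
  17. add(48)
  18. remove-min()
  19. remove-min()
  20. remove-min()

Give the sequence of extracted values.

30 → 58 → 43 → 60 → 36 → 39 → 45 → 48 → 61 → 68

insert 60 → {60}
insert 58 → {58, 60}
insert 30 → {30, 58, 60}
remove-min → 30; now {58, 60}
remove-min → 58; now {60}
insert 43 → {43, 60}
remove-min → 43; now {60}
remove-min → 60; now {}
insert 39 → {39}
insert 36 → {36, 39}
remove-min → 36; now {39}
remove-min → 39; now {}
insert 45 → {45}
remove-min → 45; now {}
insert 68 → {68}
insert 61 → {61, 68}
insert 48 → {48, 61, 68}
remove-min → 48; now {61, 68}
remove-min → 61; now {68}
remove-min → 68; now {}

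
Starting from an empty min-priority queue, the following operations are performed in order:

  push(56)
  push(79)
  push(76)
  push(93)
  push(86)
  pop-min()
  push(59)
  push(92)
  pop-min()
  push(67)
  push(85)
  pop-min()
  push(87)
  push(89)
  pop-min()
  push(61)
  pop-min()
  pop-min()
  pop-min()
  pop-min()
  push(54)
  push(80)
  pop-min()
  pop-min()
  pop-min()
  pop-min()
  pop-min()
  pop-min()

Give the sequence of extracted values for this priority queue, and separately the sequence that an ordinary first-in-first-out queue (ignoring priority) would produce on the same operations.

priority queue: 56 → 59 → 67 → 76 → 61 → 79 → 85 → 86 → 54 → 80 → 87 → 89 → 92 → 93; FIFO queue: 56 → 79 → 76 → 93 → 86 → 59 → 92 → 67 → 85 → 87 → 89 → 61 → 54 → 80

insert 56 → {56}
insert 79 → {56, 79}
insert 76 → {56, 76, 79}
insert 93 → {56, 76, 79, 93}
insert 86 → {56, 76, 79, 86, 93}
pop-min → 56; now {76, 79, 86, 93}
insert 59 → {59, 76, 79, 86, 93}
insert 92 → {59, 76, 79, 86, 92, 93}
pop-min → 59; now {76, 79, 86, 92, 93}
insert 67 → {67, 76, 79, 86, 92, 93}
insert 85 → {67, 76, 79, 85, 86, 92, 93}
pop-min → 67; now {76, 79, 85, 86, 92, 93}
insert 87 → {76, 79, 85, 86, 87, 92, 93}
insert 89 → {76, 79, 85, 86, 87, 89, 92, 93}
pop-min → 76; now {79, 85, 86, 87, 89, 92, 93}
insert 61 → {61, 79, 85, 86, 87, 89, 92, 93}
pop-min → 61; now {79, 85, 86, 87, 89, 92, 93}
pop-min → 79; now {85, 86, 87, 89, 92, 93}
pop-min → 85; now {86, 87, 89, 92, 93}
pop-min → 86; now {87, 89, 92, 93}
insert 54 → {54, 87, 89, 92, 93}
insert 80 → {54, 80, 87, 89, 92, 93}
pop-min → 54; now {80, 87, 89, 92, 93}
pop-min → 80; now {87, 89, 92, 93}
pop-min → 87; now {89, 92, 93}
pop-min → 89; now {92, 93}
pop-min → 92; now {93}
pop-min → 93; now {}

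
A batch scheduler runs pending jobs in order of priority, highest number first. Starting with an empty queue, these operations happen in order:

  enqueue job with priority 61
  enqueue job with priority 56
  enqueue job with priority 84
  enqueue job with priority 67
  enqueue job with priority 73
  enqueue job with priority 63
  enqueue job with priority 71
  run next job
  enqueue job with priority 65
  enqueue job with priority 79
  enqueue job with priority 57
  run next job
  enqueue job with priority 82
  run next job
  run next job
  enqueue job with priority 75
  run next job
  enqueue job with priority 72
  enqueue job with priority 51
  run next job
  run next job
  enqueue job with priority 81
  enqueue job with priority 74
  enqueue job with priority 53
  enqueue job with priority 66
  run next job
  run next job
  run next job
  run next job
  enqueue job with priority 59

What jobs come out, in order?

[84, 79, 82, 73, 75, 72, 71, 81, 74, 67, 66]

insert 61 → {61}
insert 56 → {61, 56}
insert 84 → {84, 61, 56}
insert 67 → {84, 67, 61, 56}
insert 73 → {84, 73, 67, 61, 56}
insert 63 → {84, 73, 67, 63, 61, 56}
insert 71 → {84, 73, 71, 67, 63, 61, 56}
run next job → 84; now {73, 71, 67, 63, 61, 56}
insert 65 → {73, 71, 67, 65, 63, 61, 56}
insert 79 → {79, 73, 71, 67, 65, 63, 61, 56}
insert 57 → {79, 73, 71, 67, 65, 63, 61, 57, 56}
run next job → 79; now {73, 71, 67, 65, 63, 61, 57, 56}
insert 82 → {82, 73, 71, 67, 65, 63, 61, 57, 56}
run next job → 82; now {73, 71, 67, 65, 63, 61, 57, 56}
run next job → 73; now {71, 67, 65, 63, 61, 57, 56}
insert 75 → {75, 71, 67, 65, 63, 61, 57, 56}
run next job → 75; now {71, 67, 65, 63, 61, 57, 56}
insert 72 → {72, 71, 67, 65, 63, 61, 57, 56}
insert 51 → {72, 71, 67, 65, 63, 61, 57, 56, 51}
run next job → 72; now {71, 67, 65, 63, 61, 57, 56, 51}
run next job → 71; now {67, 65, 63, 61, 57, 56, 51}
insert 81 → {81, 67, 65, 63, 61, 57, 56, 51}
insert 74 → {81, 74, 67, 65, 63, 61, 57, 56, 51}
insert 53 → {81, 74, 67, 65, 63, 61, 57, 56, 53, 51}
insert 66 → {81, 74, 67, 66, 65, 63, 61, 57, 56, 53, 51}
run next job → 81; now {74, 67, 66, 65, 63, 61, 57, 56, 53, 51}
run next job → 74; now {67, 66, 65, 63, 61, 57, 56, 53, 51}
run next job → 67; now {66, 65, 63, 61, 57, 56, 53, 51}
run next job → 66; now {65, 63, 61, 57, 56, 53, 51}
insert 59 → {65, 63, 61, 59, 57, 56, 53, 51}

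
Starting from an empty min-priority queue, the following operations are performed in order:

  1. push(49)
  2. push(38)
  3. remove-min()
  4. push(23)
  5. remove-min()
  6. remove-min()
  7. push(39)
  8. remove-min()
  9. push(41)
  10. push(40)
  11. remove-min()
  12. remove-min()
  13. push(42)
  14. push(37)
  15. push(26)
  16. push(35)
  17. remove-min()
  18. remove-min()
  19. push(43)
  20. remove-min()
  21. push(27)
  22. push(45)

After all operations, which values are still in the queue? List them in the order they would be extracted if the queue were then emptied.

insert 49 → {49}
insert 38 → {38, 49}
remove-min → 38; now {49}
insert 23 → {23, 49}
remove-min → 23; now {49}
remove-min → 49; now {}
insert 39 → {39}
remove-min → 39; now {}
insert 41 → {41}
insert 40 → {40, 41}
remove-min → 40; now {41}
remove-min → 41; now {}
insert 42 → {42}
insert 37 → {37, 42}
insert 26 → {26, 37, 42}
insert 35 → {26, 35, 37, 42}
remove-min → 26; now {35, 37, 42}
remove-min → 35; now {37, 42}
insert 43 → {37, 42, 43}
remove-min → 37; now {42, 43}
insert 27 → {27, 42, 43}
insert 45 → {27, 42, 43, 45}

27, 42, 43, 45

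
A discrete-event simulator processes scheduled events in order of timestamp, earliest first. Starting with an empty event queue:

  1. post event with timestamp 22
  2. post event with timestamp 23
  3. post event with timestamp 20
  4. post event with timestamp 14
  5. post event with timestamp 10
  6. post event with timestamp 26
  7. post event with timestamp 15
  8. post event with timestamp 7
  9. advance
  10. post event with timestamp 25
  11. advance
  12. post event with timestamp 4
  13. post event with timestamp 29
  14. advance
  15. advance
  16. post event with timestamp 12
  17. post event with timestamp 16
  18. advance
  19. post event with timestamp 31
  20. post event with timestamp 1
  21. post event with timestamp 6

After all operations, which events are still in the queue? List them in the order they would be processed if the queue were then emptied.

insert 22 → {22}
insert 23 → {22, 23}
insert 20 → {20, 22, 23}
insert 14 → {14, 20, 22, 23}
insert 10 → {10, 14, 20, 22, 23}
insert 26 → {10, 14, 20, 22, 23, 26}
insert 15 → {10, 14, 15, 20, 22, 23, 26}
insert 7 → {7, 10, 14, 15, 20, 22, 23, 26}
advance → 7; now {10, 14, 15, 20, 22, 23, 26}
insert 25 → {10, 14, 15, 20, 22, 23, 25, 26}
advance → 10; now {14, 15, 20, 22, 23, 25, 26}
insert 4 → {4, 14, 15, 20, 22, 23, 25, 26}
insert 29 → {4, 14, 15, 20, 22, 23, 25, 26, 29}
advance → 4; now {14, 15, 20, 22, 23, 25, 26, 29}
advance → 14; now {15, 20, 22, 23, 25, 26, 29}
insert 12 → {12, 15, 20, 22, 23, 25, 26, 29}
insert 16 → {12, 15, 16, 20, 22, 23, 25, 26, 29}
advance → 12; now {15, 16, 20, 22, 23, 25, 26, 29}
insert 31 → {15, 16, 20, 22, 23, 25, 26, 29, 31}
insert 1 → {1, 15, 16, 20, 22, 23, 25, 26, 29, 31}
insert 6 → {1, 6, 15, 16, 20, 22, 23, 25, 26, 29, 31}

1, 6, 15, 16, 20, 22, 23, 25, 26, 29, 31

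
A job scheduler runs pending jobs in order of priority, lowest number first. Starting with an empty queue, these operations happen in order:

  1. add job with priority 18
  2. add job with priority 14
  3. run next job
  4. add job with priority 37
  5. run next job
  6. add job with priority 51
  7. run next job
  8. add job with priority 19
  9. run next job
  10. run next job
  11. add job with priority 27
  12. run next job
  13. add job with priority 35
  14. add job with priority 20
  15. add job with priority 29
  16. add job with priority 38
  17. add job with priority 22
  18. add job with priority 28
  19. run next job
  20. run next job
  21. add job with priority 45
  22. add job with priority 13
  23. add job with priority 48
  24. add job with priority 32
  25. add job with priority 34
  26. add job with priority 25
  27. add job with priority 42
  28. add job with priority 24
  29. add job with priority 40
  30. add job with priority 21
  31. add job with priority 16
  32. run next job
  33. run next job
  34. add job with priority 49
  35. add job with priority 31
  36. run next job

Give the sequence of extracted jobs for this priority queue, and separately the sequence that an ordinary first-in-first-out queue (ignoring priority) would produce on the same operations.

insert 18 → {18}
insert 14 → {14, 18}
run next job → 14; now {18}
insert 37 → {18, 37}
run next job → 18; now {37}
insert 51 → {37, 51}
run next job → 37; now {51}
insert 19 → {19, 51}
run next job → 19; now {51}
run next job → 51; now {}
insert 27 → {27}
run next job → 27; now {}
insert 35 → {35}
insert 20 → {20, 35}
insert 29 → {20, 29, 35}
insert 38 → {20, 29, 35, 38}
insert 22 → {20, 22, 29, 35, 38}
insert 28 → {20, 22, 28, 29, 35, 38}
run next job → 20; now {22, 28, 29, 35, 38}
run next job → 22; now {28, 29, 35, 38}
insert 45 → {28, 29, 35, 38, 45}
insert 13 → {13, 28, 29, 35, 38, 45}
insert 48 → {13, 28, 29, 35, 38, 45, 48}
insert 32 → {13, 28, 29, 32, 35, 38, 45, 48}
insert 34 → {13, 28, 29, 32, 34, 35, 38, 45, 48}
insert 25 → {13, 25, 28, 29, 32, 34, 35, 38, 45, 48}
insert 42 → {13, 25, 28, 29, 32, 34, 35, 38, 42, 45, 48}
insert 24 → {13, 24, 25, 28, 29, 32, 34, 35, 38, 42, 45, 48}
insert 40 → {13, 24, 25, 28, 29, 32, 34, 35, 38, 40, 42, 45, 48}
insert 21 → {13, 21, 24, 25, 28, 29, 32, 34, 35, 38, 40, 42, 45, 48}
insert 16 → {13, 16, 21, 24, 25, 28, 29, 32, 34, 35, 38, 40, 42, 45, 48}
run next job → 13; now {16, 21, 24, 25, 28, 29, 32, 34, 35, 38, 40, 42, 45, 48}
run next job → 16; now {21, 24, 25, 28, 29, 32, 34, 35, 38, 40, 42, 45, 48}
insert 49 → {21, 24, 25, 28, 29, 32, 34, 35, 38, 40, 42, 45, 48, 49}
insert 31 → {21, 24, 25, 28, 29, 31, 32, 34, 35, 38, 40, 42, 45, 48, 49}
run next job → 21; now {24, 25, 28, 29, 31, 32, 34, 35, 38, 40, 42, 45, 48, 49}

priority queue: 14, 18, 37, 19, 51, 27, 20, 22, 13, 16, 21; FIFO queue: 18 → 14 → 37 → 51 → 19 → 27 → 35 → 20 → 29 → 38 → 22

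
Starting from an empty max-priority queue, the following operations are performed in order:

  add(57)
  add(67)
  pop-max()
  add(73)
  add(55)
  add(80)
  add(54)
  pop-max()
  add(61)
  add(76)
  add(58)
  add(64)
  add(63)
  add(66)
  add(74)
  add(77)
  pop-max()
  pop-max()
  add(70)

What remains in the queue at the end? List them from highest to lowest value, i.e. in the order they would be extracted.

insert 57 → {57}
insert 67 → {67, 57}
pop-max → 67; now {57}
insert 73 → {73, 57}
insert 55 → {73, 57, 55}
insert 80 → {80, 73, 57, 55}
insert 54 → {80, 73, 57, 55, 54}
pop-max → 80; now {73, 57, 55, 54}
insert 61 → {73, 61, 57, 55, 54}
insert 76 → {76, 73, 61, 57, 55, 54}
insert 58 → {76, 73, 61, 58, 57, 55, 54}
insert 64 → {76, 73, 64, 61, 58, 57, 55, 54}
insert 63 → {76, 73, 64, 63, 61, 58, 57, 55, 54}
insert 66 → {76, 73, 66, 64, 63, 61, 58, 57, 55, 54}
insert 74 → {76, 74, 73, 66, 64, 63, 61, 58, 57, 55, 54}
insert 77 → {77, 76, 74, 73, 66, 64, 63, 61, 58, 57, 55, 54}
pop-max → 77; now {76, 74, 73, 66, 64, 63, 61, 58, 57, 55, 54}
pop-max → 76; now {74, 73, 66, 64, 63, 61, 58, 57, 55, 54}
insert 70 → {74, 73, 70, 66, 64, 63, 61, 58, 57, 55, 54}

74 → 73 → 70 → 66 → 64 → 63 → 61 → 58 → 57 → 55 → 54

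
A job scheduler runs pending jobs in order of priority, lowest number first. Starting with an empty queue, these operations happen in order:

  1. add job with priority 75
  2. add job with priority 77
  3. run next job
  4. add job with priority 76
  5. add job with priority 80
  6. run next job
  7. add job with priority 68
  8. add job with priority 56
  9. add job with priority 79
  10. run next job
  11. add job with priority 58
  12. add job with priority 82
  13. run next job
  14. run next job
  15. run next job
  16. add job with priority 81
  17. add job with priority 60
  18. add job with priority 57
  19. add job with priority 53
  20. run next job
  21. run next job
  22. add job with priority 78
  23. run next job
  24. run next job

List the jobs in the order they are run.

insert 75 → {75}
insert 77 → {75, 77}
run next job → 75; now {77}
insert 76 → {76, 77}
insert 80 → {76, 77, 80}
run next job → 76; now {77, 80}
insert 68 → {68, 77, 80}
insert 56 → {56, 68, 77, 80}
insert 79 → {56, 68, 77, 79, 80}
run next job → 56; now {68, 77, 79, 80}
insert 58 → {58, 68, 77, 79, 80}
insert 82 → {58, 68, 77, 79, 80, 82}
run next job → 58; now {68, 77, 79, 80, 82}
run next job → 68; now {77, 79, 80, 82}
run next job → 77; now {79, 80, 82}
insert 81 → {79, 80, 81, 82}
insert 60 → {60, 79, 80, 81, 82}
insert 57 → {57, 60, 79, 80, 81, 82}
insert 53 → {53, 57, 60, 79, 80, 81, 82}
run next job → 53; now {57, 60, 79, 80, 81, 82}
run next job → 57; now {60, 79, 80, 81, 82}
insert 78 → {60, 78, 79, 80, 81, 82}
run next job → 60; now {78, 79, 80, 81, 82}
run next job → 78; now {79, 80, 81, 82}

[75, 76, 56, 58, 68, 77, 53, 57, 60, 78]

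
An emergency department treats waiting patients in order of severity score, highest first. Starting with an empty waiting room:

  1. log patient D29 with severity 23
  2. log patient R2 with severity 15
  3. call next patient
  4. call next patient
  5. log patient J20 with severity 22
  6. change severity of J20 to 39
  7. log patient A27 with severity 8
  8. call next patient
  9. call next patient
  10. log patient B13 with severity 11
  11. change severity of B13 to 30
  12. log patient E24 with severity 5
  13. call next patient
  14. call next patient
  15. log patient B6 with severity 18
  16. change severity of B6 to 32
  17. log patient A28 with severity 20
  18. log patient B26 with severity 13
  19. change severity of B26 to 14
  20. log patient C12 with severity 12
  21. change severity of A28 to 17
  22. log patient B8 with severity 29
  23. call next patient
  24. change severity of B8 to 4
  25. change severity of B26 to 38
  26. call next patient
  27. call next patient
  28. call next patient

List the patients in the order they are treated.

D29, R2, J20, A27, B13, E24, B6, B26, A28, C12

add D29 (severity 23) → {D29:23}
add R2 (severity 15) → {D29:23, R2:15}
call next patient → D29; now {R2:15}
call next patient → R2; now {}
add J20 (severity 22) → {J20:22}
update J20 to severity 39 → {J20:39}
add A27 (severity 8) → {J20:39, A27:8}
call next patient → J20; now {A27:8}
call next patient → A27; now {}
add B13 (severity 11) → {B13:11}
update B13 to severity 30 → {B13:30}
add E24 (severity 5) → {B13:30, E24:5}
call next patient → B13; now {E24:5}
call next patient → E24; now {}
add B6 (severity 18) → {B6:18}
update B6 to severity 32 → {B6:32}
add A28 (severity 20) → {B6:32, A28:20}
add B26 (severity 13) → {B6:32, A28:20, B26:13}
update B26 to severity 14 → {B6:32, A28:20, B26:14}
add C12 (severity 12) → {B6:32, A28:20, B26:14, C12:12}
update A28 to severity 17 → {B6:32, A28:17, B26:14, C12:12}
add B8 (severity 29) → {B6:32, B8:29, A28:17, B26:14, C12:12}
call next patient → B6; now {B8:29, A28:17, B26:14, C12:12}
update B8 to severity 4 → {A28:17, B26:14, C12:12, B8:4}
update B26 to severity 38 → {B26:38, A28:17, C12:12, B8:4}
call next patient → B26; now {A28:17, C12:12, B8:4}
call next patient → A28; now {C12:12, B8:4}
call next patient → C12; now {B8:4}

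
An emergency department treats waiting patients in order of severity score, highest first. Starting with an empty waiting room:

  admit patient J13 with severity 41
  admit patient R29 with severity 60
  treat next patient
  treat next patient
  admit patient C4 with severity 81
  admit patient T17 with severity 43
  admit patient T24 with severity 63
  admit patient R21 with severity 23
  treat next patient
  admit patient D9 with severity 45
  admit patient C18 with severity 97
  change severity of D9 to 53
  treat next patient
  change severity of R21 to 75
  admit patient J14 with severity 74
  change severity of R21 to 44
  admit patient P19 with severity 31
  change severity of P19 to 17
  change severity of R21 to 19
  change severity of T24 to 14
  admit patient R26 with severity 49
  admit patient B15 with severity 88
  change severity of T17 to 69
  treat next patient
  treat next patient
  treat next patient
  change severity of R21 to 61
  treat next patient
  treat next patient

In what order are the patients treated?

R29 → J13 → C4 → C18 → B15 → J14 → T17 → R21 → D9

add J13 (severity 41) → {J13:41}
add R29 (severity 60) → {R29:60, J13:41}
treat next patient → R29; now {J13:41}
treat next patient → J13; now {}
add C4 (severity 81) → {C4:81}
add T17 (severity 43) → {C4:81, T17:43}
add T24 (severity 63) → {C4:81, T24:63, T17:43}
add R21 (severity 23) → {C4:81, T24:63, T17:43, R21:23}
treat next patient → C4; now {T24:63, T17:43, R21:23}
add D9 (severity 45) → {T24:63, D9:45, T17:43, R21:23}
add C18 (severity 97) → {C18:97, T24:63, D9:45, T17:43, R21:23}
update D9 to severity 53 → {C18:97, T24:63, D9:53, T17:43, R21:23}
treat next patient → C18; now {T24:63, D9:53, T17:43, R21:23}
update R21 to severity 75 → {R21:75, T24:63, D9:53, T17:43}
add J14 (severity 74) → {R21:75, J14:74, T24:63, D9:53, T17:43}
update R21 to severity 44 → {J14:74, T24:63, D9:53, R21:44, T17:43}
add P19 (severity 31) → {J14:74, T24:63, D9:53, R21:44, T17:43, P19:31}
update P19 to severity 17 → {J14:74, T24:63, D9:53, R21:44, T17:43, P19:17}
update R21 to severity 19 → {J14:74, T24:63, D9:53, T17:43, R21:19, P19:17}
update T24 to severity 14 → {J14:74, D9:53, T17:43, R21:19, P19:17, T24:14}
add R26 (severity 49) → {J14:74, D9:53, R26:49, T17:43, R21:19, P19:17, T24:14}
add B15 (severity 88) → {B15:88, J14:74, D9:53, R26:49, T17:43, R21:19, P19:17, T24:14}
update T17 to severity 69 → {B15:88, J14:74, T17:69, D9:53, R26:49, R21:19, P19:17, T24:14}
treat next patient → B15; now {J14:74, T17:69, D9:53, R26:49, R21:19, P19:17, T24:14}
treat next patient → J14; now {T17:69, D9:53, R26:49, R21:19, P19:17, T24:14}
treat next patient → T17; now {D9:53, R26:49, R21:19, P19:17, T24:14}
update R21 to severity 61 → {R21:61, D9:53, R26:49, P19:17, T24:14}
treat next patient → R21; now {D9:53, R26:49, P19:17, T24:14}
treat next patient → D9; now {R26:49, P19:17, T24:14}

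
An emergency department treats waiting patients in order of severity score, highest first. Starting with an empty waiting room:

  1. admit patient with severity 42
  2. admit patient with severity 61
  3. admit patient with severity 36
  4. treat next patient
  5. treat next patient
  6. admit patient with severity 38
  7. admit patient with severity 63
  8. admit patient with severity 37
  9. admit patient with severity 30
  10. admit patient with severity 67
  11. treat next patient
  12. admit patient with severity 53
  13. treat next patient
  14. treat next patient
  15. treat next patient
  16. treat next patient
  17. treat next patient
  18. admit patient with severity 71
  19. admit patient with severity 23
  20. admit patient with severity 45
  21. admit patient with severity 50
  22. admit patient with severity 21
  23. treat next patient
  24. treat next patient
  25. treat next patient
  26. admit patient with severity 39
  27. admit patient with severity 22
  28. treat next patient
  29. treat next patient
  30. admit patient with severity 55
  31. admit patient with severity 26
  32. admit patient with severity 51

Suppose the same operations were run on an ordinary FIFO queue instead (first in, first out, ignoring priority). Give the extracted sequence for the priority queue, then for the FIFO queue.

insert 42 → {42}
insert 61 → {61, 42}
insert 36 → {61, 42, 36}
treat next patient → 61; now {42, 36}
treat next patient → 42; now {36}
insert 38 → {38, 36}
insert 63 → {63, 38, 36}
insert 37 → {63, 38, 37, 36}
insert 30 → {63, 38, 37, 36, 30}
insert 67 → {67, 63, 38, 37, 36, 30}
treat next patient → 67; now {63, 38, 37, 36, 30}
insert 53 → {63, 53, 38, 37, 36, 30}
treat next patient → 63; now {53, 38, 37, 36, 30}
treat next patient → 53; now {38, 37, 36, 30}
treat next patient → 38; now {37, 36, 30}
treat next patient → 37; now {36, 30}
treat next patient → 36; now {30}
insert 71 → {71, 30}
insert 23 → {71, 30, 23}
insert 45 → {71, 45, 30, 23}
insert 50 → {71, 50, 45, 30, 23}
insert 21 → {71, 50, 45, 30, 23, 21}
treat next patient → 71; now {50, 45, 30, 23, 21}
treat next patient → 50; now {45, 30, 23, 21}
treat next patient → 45; now {30, 23, 21}
insert 39 → {39, 30, 23, 21}
insert 22 → {39, 30, 23, 22, 21}
treat next patient → 39; now {30, 23, 22, 21}
treat next patient → 30; now {23, 22, 21}
insert 55 → {55, 23, 22, 21}
insert 26 → {55, 26, 23, 22, 21}
insert 51 → {55, 51, 26, 23, 22, 21}

priority queue: 61 → 42 → 67 → 63 → 53 → 38 → 37 → 36 → 71 → 50 → 45 → 39 → 30; FIFO queue: 42, 61, 36, 38, 63, 37, 30, 67, 53, 71, 23, 45, 50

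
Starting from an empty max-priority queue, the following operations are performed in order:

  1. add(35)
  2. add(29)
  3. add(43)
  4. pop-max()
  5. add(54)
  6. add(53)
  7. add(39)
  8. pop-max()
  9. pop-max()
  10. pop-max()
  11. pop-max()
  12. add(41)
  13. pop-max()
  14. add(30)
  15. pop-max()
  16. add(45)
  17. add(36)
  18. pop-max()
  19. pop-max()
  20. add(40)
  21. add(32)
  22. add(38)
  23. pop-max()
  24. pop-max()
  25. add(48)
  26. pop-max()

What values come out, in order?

43 → 54 → 53 → 39 → 35 → 41 → 30 → 45 → 36 → 40 → 38 → 48

insert 35 → {35}
insert 29 → {35, 29}
insert 43 → {43, 35, 29}
pop-max → 43; now {35, 29}
insert 54 → {54, 35, 29}
insert 53 → {54, 53, 35, 29}
insert 39 → {54, 53, 39, 35, 29}
pop-max → 54; now {53, 39, 35, 29}
pop-max → 53; now {39, 35, 29}
pop-max → 39; now {35, 29}
pop-max → 35; now {29}
insert 41 → {41, 29}
pop-max → 41; now {29}
insert 30 → {30, 29}
pop-max → 30; now {29}
insert 45 → {45, 29}
insert 36 → {45, 36, 29}
pop-max → 45; now {36, 29}
pop-max → 36; now {29}
insert 40 → {40, 29}
insert 32 → {40, 32, 29}
insert 38 → {40, 38, 32, 29}
pop-max → 40; now {38, 32, 29}
pop-max → 38; now {32, 29}
insert 48 → {48, 32, 29}
pop-max → 48; now {32, 29}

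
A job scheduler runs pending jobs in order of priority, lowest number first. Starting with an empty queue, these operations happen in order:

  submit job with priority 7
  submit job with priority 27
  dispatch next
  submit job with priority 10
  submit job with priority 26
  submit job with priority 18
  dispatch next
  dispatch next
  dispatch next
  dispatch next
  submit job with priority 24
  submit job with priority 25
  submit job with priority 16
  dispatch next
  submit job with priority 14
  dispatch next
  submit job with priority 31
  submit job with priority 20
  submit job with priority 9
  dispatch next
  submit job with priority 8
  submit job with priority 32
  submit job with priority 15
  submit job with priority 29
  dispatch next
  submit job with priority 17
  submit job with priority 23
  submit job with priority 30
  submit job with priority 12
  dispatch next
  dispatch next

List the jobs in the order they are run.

insert 7 → {7}
insert 27 → {7, 27}
dispatch next → 7; now {27}
insert 10 → {10, 27}
insert 26 → {10, 26, 27}
insert 18 → {10, 18, 26, 27}
dispatch next → 10; now {18, 26, 27}
dispatch next → 18; now {26, 27}
dispatch next → 26; now {27}
dispatch next → 27; now {}
insert 24 → {24}
insert 25 → {24, 25}
insert 16 → {16, 24, 25}
dispatch next → 16; now {24, 25}
insert 14 → {14, 24, 25}
dispatch next → 14; now {24, 25}
insert 31 → {24, 25, 31}
insert 20 → {20, 24, 25, 31}
insert 9 → {9, 20, 24, 25, 31}
dispatch next → 9; now {20, 24, 25, 31}
insert 8 → {8, 20, 24, 25, 31}
insert 32 → {8, 20, 24, 25, 31, 32}
insert 15 → {8, 15, 20, 24, 25, 31, 32}
insert 29 → {8, 15, 20, 24, 25, 29, 31, 32}
dispatch next → 8; now {15, 20, 24, 25, 29, 31, 32}
insert 17 → {15, 17, 20, 24, 25, 29, 31, 32}
insert 23 → {15, 17, 20, 23, 24, 25, 29, 31, 32}
insert 30 → {15, 17, 20, 23, 24, 25, 29, 30, 31, 32}
insert 12 → {12, 15, 17, 20, 23, 24, 25, 29, 30, 31, 32}
dispatch next → 12; now {15, 17, 20, 23, 24, 25, 29, 30, 31, 32}
dispatch next → 15; now {17, 20, 23, 24, 25, 29, 30, 31, 32}

7 → 10 → 18 → 26 → 27 → 16 → 14 → 9 → 8 → 12 → 15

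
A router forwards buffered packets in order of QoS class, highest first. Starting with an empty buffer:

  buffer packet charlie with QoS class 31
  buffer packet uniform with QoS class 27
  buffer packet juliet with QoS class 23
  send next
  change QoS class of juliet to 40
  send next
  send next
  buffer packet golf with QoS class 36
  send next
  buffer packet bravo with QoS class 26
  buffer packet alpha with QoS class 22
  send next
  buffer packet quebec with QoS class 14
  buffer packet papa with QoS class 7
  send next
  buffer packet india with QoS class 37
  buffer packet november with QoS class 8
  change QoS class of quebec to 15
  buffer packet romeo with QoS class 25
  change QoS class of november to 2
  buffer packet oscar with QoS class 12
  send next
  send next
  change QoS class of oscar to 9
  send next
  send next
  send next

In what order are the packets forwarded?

add charlie (QoS class 31) → {charlie:31}
add uniform (QoS class 27) → {charlie:31, uniform:27}
add juliet (QoS class 23) → {charlie:31, uniform:27, juliet:23}
send next → charlie; now {uniform:27, juliet:23}
update juliet to QoS class 40 → {juliet:40, uniform:27}
send next → juliet; now {uniform:27}
send next → uniform; now {}
add golf (QoS class 36) → {golf:36}
send next → golf; now {}
add bravo (QoS class 26) → {bravo:26}
add alpha (QoS class 22) → {bravo:26, alpha:22}
send next → bravo; now {alpha:22}
add quebec (QoS class 14) → {alpha:22, quebec:14}
add papa (QoS class 7) → {alpha:22, quebec:14, papa:7}
send next → alpha; now {quebec:14, papa:7}
add india (QoS class 37) → {india:37, quebec:14, papa:7}
add november (QoS class 8) → {india:37, quebec:14, november:8, papa:7}
update quebec to QoS class 15 → {india:37, quebec:15, november:8, papa:7}
add romeo (QoS class 25) → {india:37, romeo:25, quebec:15, november:8, papa:7}
update november to QoS class 2 → {india:37, romeo:25, quebec:15, papa:7, november:2}
add oscar (QoS class 12) → {india:37, romeo:25, quebec:15, oscar:12, papa:7, november:2}
send next → india; now {romeo:25, quebec:15, oscar:12, papa:7, november:2}
send next → romeo; now {quebec:15, oscar:12, papa:7, november:2}
update oscar to QoS class 9 → {quebec:15, oscar:9, papa:7, november:2}
send next → quebec; now {oscar:9, papa:7, november:2}
send next → oscar; now {papa:7, november:2}
send next → papa; now {november:2}

charlie → juliet → uniform → golf → bravo → alpha → india → romeo → quebec → oscar → papa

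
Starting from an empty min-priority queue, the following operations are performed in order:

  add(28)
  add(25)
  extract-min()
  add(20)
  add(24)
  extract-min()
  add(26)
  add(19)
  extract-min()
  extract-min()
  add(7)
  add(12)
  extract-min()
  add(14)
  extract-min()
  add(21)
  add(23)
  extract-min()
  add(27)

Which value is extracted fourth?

24

insert 28 → {28}
insert 25 → {25, 28}
extract-min → 25; now {28}
insert 20 → {20, 28}
insert 24 → {20, 24, 28}
extract-min → 20; now {24, 28}
insert 26 → {24, 26, 28}
insert 19 → {19, 24, 26, 28}
extract-min → 19; now {24, 26, 28}
extract-min → 24; now {26, 28}
insert 7 → {7, 26, 28}
insert 12 → {7, 12, 26, 28}
extract-min → 7; now {12, 26, 28}
insert 14 → {12, 14, 26, 28}
extract-min → 12; now {14, 26, 28}
insert 21 → {14, 21, 26, 28}
insert 23 → {14, 21, 23, 26, 28}
extract-min → 14; now {21, 23, 26, 28}
insert 27 → {21, 23, 26, 27, 28}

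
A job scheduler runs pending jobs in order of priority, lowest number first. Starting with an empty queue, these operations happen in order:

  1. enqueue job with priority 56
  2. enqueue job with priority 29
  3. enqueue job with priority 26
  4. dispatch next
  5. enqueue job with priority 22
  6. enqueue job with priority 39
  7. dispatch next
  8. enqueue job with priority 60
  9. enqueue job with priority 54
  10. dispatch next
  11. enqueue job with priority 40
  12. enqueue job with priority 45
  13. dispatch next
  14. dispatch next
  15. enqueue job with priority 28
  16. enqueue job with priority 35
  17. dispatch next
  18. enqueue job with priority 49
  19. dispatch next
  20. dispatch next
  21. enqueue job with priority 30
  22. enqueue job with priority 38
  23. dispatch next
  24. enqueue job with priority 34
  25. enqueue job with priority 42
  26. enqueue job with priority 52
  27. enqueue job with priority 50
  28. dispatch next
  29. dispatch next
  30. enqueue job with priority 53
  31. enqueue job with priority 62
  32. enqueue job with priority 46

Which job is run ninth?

30

insert 56 → {56}
insert 29 → {29, 56}
insert 26 → {26, 29, 56}
dispatch next → 26; now {29, 56}
insert 22 → {22, 29, 56}
insert 39 → {22, 29, 39, 56}
dispatch next → 22; now {29, 39, 56}
insert 60 → {29, 39, 56, 60}
insert 54 → {29, 39, 54, 56, 60}
dispatch next → 29; now {39, 54, 56, 60}
insert 40 → {39, 40, 54, 56, 60}
insert 45 → {39, 40, 45, 54, 56, 60}
dispatch next → 39; now {40, 45, 54, 56, 60}
dispatch next → 40; now {45, 54, 56, 60}
insert 28 → {28, 45, 54, 56, 60}
insert 35 → {28, 35, 45, 54, 56, 60}
dispatch next → 28; now {35, 45, 54, 56, 60}
insert 49 → {35, 45, 49, 54, 56, 60}
dispatch next → 35; now {45, 49, 54, 56, 60}
dispatch next → 45; now {49, 54, 56, 60}
insert 30 → {30, 49, 54, 56, 60}
insert 38 → {30, 38, 49, 54, 56, 60}
dispatch next → 30; now {38, 49, 54, 56, 60}
insert 34 → {34, 38, 49, 54, 56, 60}
insert 42 → {34, 38, 42, 49, 54, 56, 60}
insert 52 → {34, 38, 42, 49, 52, 54, 56, 60}
insert 50 → {34, 38, 42, 49, 50, 52, 54, 56, 60}
dispatch next → 34; now {38, 42, 49, 50, 52, 54, 56, 60}
dispatch next → 38; now {42, 49, 50, 52, 54, 56, 60}
insert 53 → {42, 49, 50, 52, 53, 54, 56, 60}
insert 62 → {42, 49, 50, 52, 53, 54, 56, 60, 62}
insert 46 → {42, 46, 49, 50, 52, 53, 54, 56, 60, 62}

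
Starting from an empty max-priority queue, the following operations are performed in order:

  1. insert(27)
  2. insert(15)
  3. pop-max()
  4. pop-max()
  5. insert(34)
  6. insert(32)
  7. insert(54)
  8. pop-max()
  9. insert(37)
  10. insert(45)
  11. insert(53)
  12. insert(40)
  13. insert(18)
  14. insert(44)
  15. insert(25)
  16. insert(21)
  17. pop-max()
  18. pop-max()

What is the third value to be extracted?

54

insert 27 → {27}
insert 15 → {27, 15}
pop-max → 27; now {15}
pop-max → 15; now {}
insert 34 → {34}
insert 32 → {34, 32}
insert 54 → {54, 34, 32}
pop-max → 54; now {34, 32}
insert 37 → {37, 34, 32}
insert 45 → {45, 37, 34, 32}
insert 53 → {53, 45, 37, 34, 32}
insert 40 → {53, 45, 40, 37, 34, 32}
insert 18 → {53, 45, 40, 37, 34, 32, 18}
insert 44 → {53, 45, 44, 40, 37, 34, 32, 18}
insert 25 → {53, 45, 44, 40, 37, 34, 32, 25, 18}
insert 21 → {53, 45, 44, 40, 37, 34, 32, 25, 21, 18}
pop-max → 53; now {45, 44, 40, 37, 34, 32, 25, 21, 18}
pop-max → 45; now {44, 40, 37, 34, 32, 25, 21, 18}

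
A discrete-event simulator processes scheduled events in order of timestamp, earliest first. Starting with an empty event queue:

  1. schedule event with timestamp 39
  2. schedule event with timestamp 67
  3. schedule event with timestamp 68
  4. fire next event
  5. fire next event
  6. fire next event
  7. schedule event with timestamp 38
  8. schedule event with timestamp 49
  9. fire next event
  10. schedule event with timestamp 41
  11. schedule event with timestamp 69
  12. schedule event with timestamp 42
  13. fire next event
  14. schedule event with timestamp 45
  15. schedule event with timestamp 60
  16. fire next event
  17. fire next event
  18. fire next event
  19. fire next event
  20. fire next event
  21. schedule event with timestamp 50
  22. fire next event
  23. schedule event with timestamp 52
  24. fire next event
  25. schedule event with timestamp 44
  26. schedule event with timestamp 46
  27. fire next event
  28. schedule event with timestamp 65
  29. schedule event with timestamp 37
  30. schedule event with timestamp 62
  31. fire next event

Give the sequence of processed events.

39 → 67 → 68 → 38 → 41 → 42 → 45 → 49 → 60 → 69 → 50 → 52 → 44 → 37

insert 39 → {39}
insert 67 → {39, 67}
insert 68 → {39, 67, 68}
fire next event → 39; now {67, 68}
fire next event → 67; now {68}
fire next event → 68; now {}
insert 38 → {38}
insert 49 → {38, 49}
fire next event → 38; now {49}
insert 41 → {41, 49}
insert 69 → {41, 49, 69}
insert 42 → {41, 42, 49, 69}
fire next event → 41; now {42, 49, 69}
insert 45 → {42, 45, 49, 69}
insert 60 → {42, 45, 49, 60, 69}
fire next event → 42; now {45, 49, 60, 69}
fire next event → 45; now {49, 60, 69}
fire next event → 49; now {60, 69}
fire next event → 60; now {69}
fire next event → 69; now {}
insert 50 → {50}
fire next event → 50; now {}
insert 52 → {52}
fire next event → 52; now {}
insert 44 → {44}
insert 46 → {44, 46}
fire next event → 44; now {46}
insert 65 → {46, 65}
insert 37 → {37, 46, 65}
insert 62 → {37, 46, 62, 65}
fire next event → 37; now {46, 62, 65}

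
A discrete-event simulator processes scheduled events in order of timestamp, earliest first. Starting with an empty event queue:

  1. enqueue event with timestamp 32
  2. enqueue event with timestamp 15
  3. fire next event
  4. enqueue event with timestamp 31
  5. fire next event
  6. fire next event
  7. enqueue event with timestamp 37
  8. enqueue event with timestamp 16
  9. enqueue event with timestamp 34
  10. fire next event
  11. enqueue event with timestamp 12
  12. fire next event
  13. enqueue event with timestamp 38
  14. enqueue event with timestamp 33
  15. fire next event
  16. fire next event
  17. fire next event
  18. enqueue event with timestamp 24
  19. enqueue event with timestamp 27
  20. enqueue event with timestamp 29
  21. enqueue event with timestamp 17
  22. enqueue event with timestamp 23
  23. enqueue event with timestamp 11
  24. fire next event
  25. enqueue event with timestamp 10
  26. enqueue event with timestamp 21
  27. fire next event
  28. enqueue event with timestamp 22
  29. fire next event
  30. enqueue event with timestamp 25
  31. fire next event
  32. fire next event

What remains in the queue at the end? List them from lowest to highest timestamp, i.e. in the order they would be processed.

23, 24, 25, 27, 29, 38

insert 32 → {32}
insert 15 → {15, 32}
fire next event → 15; now {32}
insert 31 → {31, 32}
fire next event → 31; now {32}
fire next event → 32; now {}
insert 37 → {37}
insert 16 → {16, 37}
insert 34 → {16, 34, 37}
fire next event → 16; now {34, 37}
insert 12 → {12, 34, 37}
fire next event → 12; now {34, 37}
insert 38 → {34, 37, 38}
insert 33 → {33, 34, 37, 38}
fire next event → 33; now {34, 37, 38}
fire next event → 34; now {37, 38}
fire next event → 37; now {38}
insert 24 → {24, 38}
insert 27 → {24, 27, 38}
insert 29 → {24, 27, 29, 38}
insert 17 → {17, 24, 27, 29, 38}
insert 23 → {17, 23, 24, 27, 29, 38}
insert 11 → {11, 17, 23, 24, 27, 29, 38}
fire next event → 11; now {17, 23, 24, 27, 29, 38}
insert 10 → {10, 17, 23, 24, 27, 29, 38}
insert 21 → {10, 17, 21, 23, 24, 27, 29, 38}
fire next event → 10; now {17, 21, 23, 24, 27, 29, 38}
insert 22 → {17, 21, 22, 23, 24, 27, 29, 38}
fire next event → 17; now {21, 22, 23, 24, 27, 29, 38}
insert 25 → {21, 22, 23, 24, 25, 27, 29, 38}
fire next event → 21; now {22, 23, 24, 25, 27, 29, 38}
fire next event → 22; now {23, 24, 25, 27, 29, 38}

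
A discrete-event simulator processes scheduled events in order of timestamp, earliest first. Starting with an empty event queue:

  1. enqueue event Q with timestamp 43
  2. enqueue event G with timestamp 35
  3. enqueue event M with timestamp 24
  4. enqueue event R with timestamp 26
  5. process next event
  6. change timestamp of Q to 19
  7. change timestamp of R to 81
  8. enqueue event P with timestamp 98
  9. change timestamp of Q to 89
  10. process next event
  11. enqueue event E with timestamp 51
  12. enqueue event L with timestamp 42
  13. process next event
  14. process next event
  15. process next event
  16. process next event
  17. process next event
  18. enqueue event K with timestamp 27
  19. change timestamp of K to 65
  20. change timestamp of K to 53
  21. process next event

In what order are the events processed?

M → G → L → E → R → Q → P → K

add Q (timestamp 43) → {Q:43}
add G (timestamp 35) → {G:35, Q:43}
add M (timestamp 24) → {M:24, G:35, Q:43}
add R (timestamp 26) → {M:24, R:26, G:35, Q:43}
process next event → M; now {R:26, G:35, Q:43}
update Q to timestamp 19 → {Q:19, R:26, G:35}
update R to timestamp 81 → {Q:19, G:35, R:81}
add P (timestamp 98) → {Q:19, G:35, R:81, P:98}
update Q to timestamp 89 → {G:35, R:81, Q:89, P:98}
process next event → G; now {R:81, Q:89, P:98}
add E (timestamp 51) → {E:51, R:81, Q:89, P:98}
add L (timestamp 42) → {L:42, E:51, R:81, Q:89, P:98}
process next event → L; now {E:51, R:81, Q:89, P:98}
process next event → E; now {R:81, Q:89, P:98}
process next event → R; now {Q:89, P:98}
process next event → Q; now {P:98}
process next event → P; now {}
add K (timestamp 27) → {K:27}
update K to timestamp 65 → {K:65}
update K to timestamp 53 → {K:53}
process next event → K; now {}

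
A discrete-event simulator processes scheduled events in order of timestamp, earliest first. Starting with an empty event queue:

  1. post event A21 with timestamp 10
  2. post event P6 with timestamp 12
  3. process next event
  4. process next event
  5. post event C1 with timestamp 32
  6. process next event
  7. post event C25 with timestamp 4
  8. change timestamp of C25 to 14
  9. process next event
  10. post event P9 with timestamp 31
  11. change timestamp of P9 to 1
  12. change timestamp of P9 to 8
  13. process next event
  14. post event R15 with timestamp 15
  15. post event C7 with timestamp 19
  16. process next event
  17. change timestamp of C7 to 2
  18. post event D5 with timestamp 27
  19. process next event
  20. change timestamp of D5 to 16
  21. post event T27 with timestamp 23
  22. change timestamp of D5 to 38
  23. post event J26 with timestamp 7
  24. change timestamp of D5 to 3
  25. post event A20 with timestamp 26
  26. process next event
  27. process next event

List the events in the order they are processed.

[A21, P6, C1, C25, P9, R15, C7, D5, J26]

add A21 (timestamp 10) → {A21:10}
add P6 (timestamp 12) → {A21:10, P6:12}
process next event → A21; now {P6:12}
process next event → P6; now {}
add C1 (timestamp 32) → {C1:32}
process next event → C1; now {}
add C25 (timestamp 4) → {C25:4}
update C25 to timestamp 14 → {C25:14}
process next event → C25; now {}
add P9 (timestamp 31) → {P9:31}
update P9 to timestamp 1 → {P9:1}
update P9 to timestamp 8 → {P9:8}
process next event → P9; now {}
add R15 (timestamp 15) → {R15:15}
add C7 (timestamp 19) → {R15:15, C7:19}
process next event → R15; now {C7:19}
update C7 to timestamp 2 → {C7:2}
add D5 (timestamp 27) → {C7:2, D5:27}
process next event → C7; now {D5:27}
update D5 to timestamp 16 → {D5:16}
add T27 (timestamp 23) → {D5:16, T27:23}
update D5 to timestamp 38 → {T27:23, D5:38}
add J26 (timestamp 7) → {J26:7, T27:23, D5:38}
update D5 to timestamp 3 → {D5:3, J26:7, T27:23}
add A20 (timestamp 26) → {D5:3, J26:7, T27:23, A20:26}
process next event → D5; now {J26:7, T27:23, A20:26}
process next event → J26; now {T27:23, A20:26}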